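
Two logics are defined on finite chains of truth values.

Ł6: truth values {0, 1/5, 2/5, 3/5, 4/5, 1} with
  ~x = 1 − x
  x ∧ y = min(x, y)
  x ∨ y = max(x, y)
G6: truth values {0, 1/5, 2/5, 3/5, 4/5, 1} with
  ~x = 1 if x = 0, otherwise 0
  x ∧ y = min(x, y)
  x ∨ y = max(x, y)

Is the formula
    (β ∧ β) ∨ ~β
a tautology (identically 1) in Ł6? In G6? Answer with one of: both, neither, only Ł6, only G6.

neither

In Ł6: at β = 1/5 the value is 4/5 — not a tautology.
In G6: at β = 1/5 the value is 1/5 — not a tautology.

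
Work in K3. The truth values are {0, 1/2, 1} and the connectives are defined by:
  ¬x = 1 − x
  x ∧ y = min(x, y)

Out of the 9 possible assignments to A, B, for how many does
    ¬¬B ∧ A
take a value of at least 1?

1

A = 0, B = 0 ↦ 0  <
A = 0, B = 1/2 ↦ 0  <
A = 0, B = 1 ↦ 0  <
A = 1/2, B = 0 ↦ 0  <
A = 1/2, B = 1/2 ↦ 1/2  <
A = 1/2, B = 1 ↦ 1/2  <
A = 1, B = 0 ↦ 0  <
A = 1, B = 1/2 ↦ 1/2  <
A = 1, B = 1 ↦ 1  ≥
So 1 of the 9 assignments meets the threshold.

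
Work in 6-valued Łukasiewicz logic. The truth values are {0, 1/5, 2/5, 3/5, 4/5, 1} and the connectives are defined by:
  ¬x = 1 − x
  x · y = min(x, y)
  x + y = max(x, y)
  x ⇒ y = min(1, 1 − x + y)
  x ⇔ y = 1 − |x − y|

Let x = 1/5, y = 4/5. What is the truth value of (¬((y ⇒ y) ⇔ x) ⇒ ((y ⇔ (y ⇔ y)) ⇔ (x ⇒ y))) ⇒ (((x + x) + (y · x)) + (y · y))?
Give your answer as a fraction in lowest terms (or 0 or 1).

4/5

y ⇒ y = 4/5 ⇒ 4/5 = 1
(y ⇒ y) ⇔ x = 1 ⇔ 1/5 = 1/5
¬((y ⇒ y) ⇔ x) = ¬1/5 = 4/5
y ⇔ y = 4/5 ⇔ 4/5 = 1
y ⇔ (y ⇔ y) = 4/5 ⇔ 1 = 4/5
x ⇒ y = 1/5 ⇒ 4/5 = 1
(y ⇔ (y ⇔ y)) ⇔ (x ⇒ y) = 4/5 ⇔ 1 = 4/5
¬((y ⇒ y) ⇔ x) ⇒ ((y ⇔ (y ⇔ y)) ⇔ (x ⇒ y)) = 4/5 ⇒ 4/5 = 1
x + x = 1/5 + 1/5 = 1/5
y · x = 4/5 · 1/5 = 1/5
(x + x) + (y · x) = 1/5 + 1/5 = 1/5
y · y = 4/5 · 4/5 = 4/5
((x + x) + (y · x)) + (y · y) = 1/5 + 4/5 = 4/5
(¬((y ⇒ y) ⇔ x) ⇒ ((y ⇔ (y ⇔ y)) ⇔ (x ⇒ y))) ⇒ (((x + x) + (y · x)) + (y · y)) = 1 ⇒ 4/5 = 4/5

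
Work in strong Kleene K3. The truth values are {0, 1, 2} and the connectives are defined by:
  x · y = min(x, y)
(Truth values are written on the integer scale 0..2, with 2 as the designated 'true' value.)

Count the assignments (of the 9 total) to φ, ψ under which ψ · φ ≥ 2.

1

φ = 0, ψ = 0 ↦ 0  <
φ = 0, ψ = 1 ↦ 0  <
φ = 0, ψ = 2 ↦ 0  <
φ = 1, ψ = 0 ↦ 0  <
φ = 1, ψ = 1 ↦ 1  <
φ = 1, ψ = 2 ↦ 1  <
φ = 2, ψ = 0 ↦ 0  <
φ = 2, ψ = 1 ↦ 1  <
φ = 2, ψ = 2 ↦ 2  ≥
So 1 of the 9 assignments meets the threshold.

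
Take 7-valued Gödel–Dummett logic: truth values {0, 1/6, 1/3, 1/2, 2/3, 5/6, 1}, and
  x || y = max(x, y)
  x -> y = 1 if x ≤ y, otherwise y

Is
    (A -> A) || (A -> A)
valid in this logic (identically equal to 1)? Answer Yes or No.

A = 0 ↦ 1
A = 1/6 ↦ 1
A = 1/3 ↦ 1
A = 1/2 ↦ 1
A = 2/3 ↦ 1
A = 5/6 ↦ 1
A = 1 ↦ 1
Every assignment gives a value ≥ 1.

Yes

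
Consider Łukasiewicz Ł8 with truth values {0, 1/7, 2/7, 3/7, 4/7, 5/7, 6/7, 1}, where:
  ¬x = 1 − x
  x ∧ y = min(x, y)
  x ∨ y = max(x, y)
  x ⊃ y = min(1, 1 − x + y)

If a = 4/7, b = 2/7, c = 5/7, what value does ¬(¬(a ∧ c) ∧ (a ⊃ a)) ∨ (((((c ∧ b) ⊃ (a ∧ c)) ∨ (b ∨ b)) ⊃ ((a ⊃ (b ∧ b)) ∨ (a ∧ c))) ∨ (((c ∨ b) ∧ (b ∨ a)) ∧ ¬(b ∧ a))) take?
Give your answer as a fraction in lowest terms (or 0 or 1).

5/7

a ∧ c = 4/7 ∧ 5/7 = 4/7
¬(a ∧ c) = ¬4/7 = 3/7
a ⊃ a = 4/7 ⊃ 4/7 = 1
¬(a ∧ c) ∧ (a ⊃ a) = 3/7 ∧ 1 = 3/7
¬(¬(a ∧ c) ∧ (a ⊃ a)) = ¬3/7 = 4/7
c ∧ b = 5/7 ∧ 2/7 = 2/7
a ∧ c = 4/7 ∧ 5/7 = 4/7
(c ∧ b) ⊃ (a ∧ c) = 2/7 ⊃ 4/7 = 1
b ∨ b = 2/7 ∨ 2/7 = 2/7
((c ∧ b) ⊃ (a ∧ c)) ∨ (b ∨ b) = 1 ∨ 2/7 = 1
b ∧ b = 2/7 ∧ 2/7 = 2/7
a ⊃ (b ∧ b) = 4/7 ⊃ 2/7 = 5/7
a ∧ c = 4/7 ∧ 5/7 = 4/7
(a ⊃ (b ∧ b)) ∨ (a ∧ c) = 5/7 ∨ 4/7 = 5/7
(((c ∧ b) ⊃ (a ∧ c)) ∨ (b ∨ b)) ⊃ ((a ⊃ (b ∧ b)) ∨ (a ∧ c)) = 1 ⊃ 5/7 = 5/7
c ∨ b = 5/7 ∨ 2/7 = 5/7
b ∨ a = 2/7 ∨ 4/7 = 4/7
(c ∨ b) ∧ (b ∨ a) = 5/7 ∧ 4/7 = 4/7
b ∧ a = 2/7 ∧ 4/7 = 2/7
¬(b ∧ a) = ¬2/7 = 5/7
((c ∨ b) ∧ (b ∨ a)) ∧ ¬(b ∧ a) = 4/7 ∧ 5/7 = 4/7
((((c ∧ b) ⊃ (a ∧ c)) ∨ (b ∨ b)) ⊃ ((a ⊃ (b ∧ b)) ∨ (a ∧ c))) ∨ (((c ∨ b) ∧ (b ∨ a)) ∧ ¬(b ∧ a)) = 5/7 ∨ 4/7 = 5/7
¬(¬(a ∧ c) ∧ (a ⊃ a)) ∨ (((((c ∧ b) ⊃ (a ∧ c)) ∨ (b ∨ b)) ⊃ ((a ⊃ (b ∧ b)) ∨ (a ∧ c))) ∨ (((c ∨ b) ∧ (b ∨ a)) ∧ ¬(b ∧ a))) = 4/7 ∨ 5/7 = 5/7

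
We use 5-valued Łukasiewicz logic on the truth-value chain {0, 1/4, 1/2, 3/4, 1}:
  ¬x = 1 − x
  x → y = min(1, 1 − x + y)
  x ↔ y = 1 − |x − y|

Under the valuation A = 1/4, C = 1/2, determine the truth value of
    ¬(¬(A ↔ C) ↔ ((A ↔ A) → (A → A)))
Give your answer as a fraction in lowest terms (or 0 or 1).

A ↔ C = 1/4 ↔ 1/2 = 3/4
¬(A ↔ C) = ¬3/4 = 1/4
A ↔ A = 1/4 ↔ 1/4 = 1
A → A = 1/4 → 1/4 = 1
(A ↔ A) → (A → A) = 1 → 1 = 1
¬(A ↔ C) ↔ ((A ↔ A) → (A → A)) = 1/4 ↔ 1 = 1/4
¬(¬(A ↔ C) ↔ ((A ↔ A) → (A → A))) = ¬1/4 = 3/4

3/4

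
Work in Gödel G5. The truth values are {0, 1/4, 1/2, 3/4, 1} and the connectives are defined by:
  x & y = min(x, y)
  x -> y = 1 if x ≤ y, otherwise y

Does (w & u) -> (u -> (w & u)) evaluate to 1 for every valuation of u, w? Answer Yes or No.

Yes

At u = 3/4, w = 0, for instance:
w & u = 0 & 3/4 = 0
u -> (w & u) = 3/4 -> 0 = 0
(w & u) -> (u -> (w & u)) = 0 -> 0 = 1
and checking the remaining 24 assignments likewise gives ≥ 1 in every case.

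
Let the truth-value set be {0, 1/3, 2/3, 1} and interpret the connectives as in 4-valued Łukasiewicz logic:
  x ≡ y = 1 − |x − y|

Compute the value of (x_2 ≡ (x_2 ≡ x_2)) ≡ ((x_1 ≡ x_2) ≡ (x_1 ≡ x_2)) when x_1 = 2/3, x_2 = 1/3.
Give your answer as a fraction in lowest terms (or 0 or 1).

x_2 ≡ x_2 = 1/3 ≡ 1/3 = 1
x_2 ≡ (x_2 ≡ x_2) = 1/3 ≡ 1 = 1/3
x_1 ≡ x_2 = 2/3 ≡ 1/3 = 2/3
x_1 ≡ x_2 = 2/3 ≡ 1/3 = 2/3
(x_1 ≡ x_2) ≡ (x_1 ≡ x_2) = 2/3 ≡ 2/3 = 1
(x_2 ≡ (x_2 ≡ x_2)) ≡ ((x_1 ≡ x_2) ≡ (x_1 ≡ x_2)) = 1/3 ≡ 1 = 1/3

1/3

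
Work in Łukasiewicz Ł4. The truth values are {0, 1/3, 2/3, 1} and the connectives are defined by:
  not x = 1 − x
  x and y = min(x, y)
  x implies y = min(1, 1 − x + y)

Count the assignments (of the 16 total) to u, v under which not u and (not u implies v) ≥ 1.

1

u = 0, v = 0 ↦ 0  <
u = 0, v = 1/3 ↦ 1/3  <
u = 0, v = 2/3 ↦ 2/3  <
u = 0, v = 1 ↦ 1  ≥
u = 1/3, v = 0 ↦ 1/3  <
u = 1/3, v = 1/3 ↦ 2/3  <
u = 1/3, v = 2/3 ↦ 2/3  <
u = 1/3, v = 1 ↦ 2/3  <
u = 2/3, v = 0 ↦ 1/3  <
u = 2/3, v = 1/3 ↦ 1/3  <
u = 2/3, v = 2/3 ↦ 1/3  <
u = 2/3, v = 1 ↦ 1/3  <
u = 1, v = 0 ↦ 0  <
u = 1, v = 1/3 ↦ 0  <
u = 1, v = 2/3 ↦ 0  <
u = 1, v = 1 ↦ 0  <
So 1 of the 16 assignments meets the threshold.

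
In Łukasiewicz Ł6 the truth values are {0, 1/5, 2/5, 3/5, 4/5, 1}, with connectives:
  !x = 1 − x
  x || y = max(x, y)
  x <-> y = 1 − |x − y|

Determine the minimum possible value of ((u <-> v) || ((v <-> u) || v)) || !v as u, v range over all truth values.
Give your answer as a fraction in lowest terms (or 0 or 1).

3/5

Take u = 0, v = 2/5:
u <-> v = 0 <-> 2/5 = 3/5
v <-> u = 2/5 <-> 0 = 3/5
(v <-> u) || v = 3/5 || 2/5 = 3/5
(u <-> v) || ((v <-> u) || v) = 3/5 || 3/5 = 3/5
!v = !2/5 = 3/5
((u <-> v) || ((v <-> u) || v)) || !v = 3/5 || 3/5 = 3/5
No assignment yields a value below 3/5, so this is the minimum.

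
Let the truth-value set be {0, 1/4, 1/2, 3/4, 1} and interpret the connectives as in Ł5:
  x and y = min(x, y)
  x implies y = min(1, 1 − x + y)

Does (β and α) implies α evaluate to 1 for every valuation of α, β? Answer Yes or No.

Yes

At α = 0, β = 3/4, for instance:
β and α = 3/4 and 0 = 0
(β and α) implies α = 0 implies 0 = 1
and checking the remaining 24 assignments likewise gives ≥ 1 in every case.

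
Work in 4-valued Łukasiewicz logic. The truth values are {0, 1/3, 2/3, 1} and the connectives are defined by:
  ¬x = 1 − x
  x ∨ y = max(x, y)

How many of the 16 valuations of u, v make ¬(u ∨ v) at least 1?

u = 0, v = 0 ↦ 1  ≥
u = 0, v = 1/3 ↦ 2/3  <
u = 0, v = 2/3 ↦ 1/3  <
u = 0, v = 1 ↦ 0  <
u = 1/3, v = 0 ↦ 2/3  <
u = 1/3, v = 1/3 ↦ 2/3  <
u = 1/3, v = 2/3 ↦ 1/3  <
u = 1/3, v = 1 ↦ 0  <
u = 2/3, v = 0 ↦ 1/3  <
u = 2/3, v = 1/3 ↦ 1/3  <
u = 2/3, v = 2/3 ↦ 1/3  <
u = 2/3, v = 1 ↦ 0  <
u = 1, v = 0 ↦ 0  <
u = 1, v = 1/3 ↦ 0  <
u = 1, v = 2/3 ↦ 0  <
u = 1, v = 1 ↦ 0  <
So 1 of the 16 assignments meets the threshold.

1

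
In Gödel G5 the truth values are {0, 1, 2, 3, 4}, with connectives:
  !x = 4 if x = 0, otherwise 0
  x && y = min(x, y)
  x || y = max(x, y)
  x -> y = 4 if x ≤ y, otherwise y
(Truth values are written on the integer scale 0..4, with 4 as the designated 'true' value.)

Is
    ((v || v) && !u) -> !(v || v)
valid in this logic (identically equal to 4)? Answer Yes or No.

No

Counterexample: take u = 0, v = 1.
v || v = 1 || 1 = 1
!u = !0 = 4
(v || v) && !u = 1 && 4 = 1
!(v || v) = !1 = 0
((v || v) && !u) -> !(v || v) = 1 -> 0 = 0
This gives 0 ≠ 4.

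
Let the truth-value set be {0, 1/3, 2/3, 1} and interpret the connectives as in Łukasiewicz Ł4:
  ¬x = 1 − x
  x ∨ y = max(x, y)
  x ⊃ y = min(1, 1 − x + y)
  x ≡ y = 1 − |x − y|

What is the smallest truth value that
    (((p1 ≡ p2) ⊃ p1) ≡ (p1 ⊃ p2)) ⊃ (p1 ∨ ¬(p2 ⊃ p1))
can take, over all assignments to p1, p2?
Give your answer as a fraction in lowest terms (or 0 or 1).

1/3

Take p1 = 1/3, p2 = 0:
p1 ≡ p2 = 1/3 ≡ 0 = 2/3
(p1 ≡ p2) ⊃ p1 = 2/3 ⊃ 1/3 = 2/3
p1 ⊃ p2 = 1/3 ⊃ 0 = 2/3
((p1 ≡ p2) ⊃ p1) ≡ (p1 ⊃ p2) = 2/3 ≡ 2/3 = 1
p2 ⊃ p1 = 0 ⊃ 1/3 = 1
¬(p2 ⊃ p1) = ¬1 = 0
p1 ∨ ¬(p2 ⊃ p1) = 1/3 ∨ 0 = 1/3
(((p1 ≡ p2) ⊃ p1) ≡ (p1 ⊃ p2)) ⊃ (p1 ∨ ¬(p2 ⊃ p1)) = 1 ⊃ 1/3 = 1/3
No assignment yields a value below 1/3, so this is the minimum.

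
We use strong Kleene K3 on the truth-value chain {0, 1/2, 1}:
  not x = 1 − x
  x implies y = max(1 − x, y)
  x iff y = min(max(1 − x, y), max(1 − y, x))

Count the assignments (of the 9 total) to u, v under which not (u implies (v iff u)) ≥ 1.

1

u = 0, v = 0 ↦ 0  <
u = 0, v = 1/2 ↦ 0  <
u = 0, v = 1 ↦ 0  <
u = 1/2, v = 0 ↦ 1/2  <
u = 1/2, v = 1/2 ↦ 1/2  <
u = 1/2, v = 1 ↦ 1/2  <
u = 1, v = 0 ↦ 1  ≥
u = 1, v = 1/2 ↦ 1/2  <
u = 1, v = 1 ↦ 0  <
So 1 of the 9 assignments meets the threshold.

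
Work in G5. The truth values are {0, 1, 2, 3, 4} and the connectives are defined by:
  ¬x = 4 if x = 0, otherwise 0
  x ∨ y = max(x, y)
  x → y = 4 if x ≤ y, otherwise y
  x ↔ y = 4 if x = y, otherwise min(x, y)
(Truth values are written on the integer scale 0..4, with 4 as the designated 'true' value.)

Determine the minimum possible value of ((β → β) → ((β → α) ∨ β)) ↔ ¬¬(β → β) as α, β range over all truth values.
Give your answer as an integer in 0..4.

Take α = 0, β = 1:
β → β = 1 → 1 = 4
β → α = 1 → 0 = 0
(β → α) ∨ β = 0 ∨ 1 = 1
(β → β) → ((β → α) ∨ β) = 4 → 1 = 1
β → β = 1 → 1 = 4
¬(β → β) = ¬4 = 0
¬¬(β → β) = ¬0 = 4
((β → β) → ((β → α) ∨ β)) ↔ ¬¬(β → β) = 1 ↔ 4 = 1
No assignment yields a value below 1, so this is the minimum.

1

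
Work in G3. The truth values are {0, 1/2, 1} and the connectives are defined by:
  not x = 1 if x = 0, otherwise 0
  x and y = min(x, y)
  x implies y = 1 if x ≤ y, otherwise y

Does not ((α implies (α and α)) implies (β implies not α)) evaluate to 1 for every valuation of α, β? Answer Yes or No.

No

Counterexample: take α = 0, β = 0.
α and α = 0 and 0 = 0
α implies (α and α) = 0 implies 0 = 1
not α = not 0 = 1
β implies not α = 0 implies 1 = 1
(α implies (α and α)) implies (β implies not α) = 1 implies 1 = 1
not ((α implies (α and α)) implies (β implies not α)) = not 1 = 0
This gives 0 ≠ 1.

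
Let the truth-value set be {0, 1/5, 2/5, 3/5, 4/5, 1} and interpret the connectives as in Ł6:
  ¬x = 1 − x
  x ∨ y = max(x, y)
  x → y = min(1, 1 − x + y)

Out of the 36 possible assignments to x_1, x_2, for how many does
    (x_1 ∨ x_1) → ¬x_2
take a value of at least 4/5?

26

value 1: 21 assignments (counts)
value 4/5: 5 assignments (counts)
value 3/5: 4 assignments
value 2/5: 3 assignments
value 1/5: 2 assignments
value 0: 1 assignment
So 26 of the 36 assignments meet the threshold.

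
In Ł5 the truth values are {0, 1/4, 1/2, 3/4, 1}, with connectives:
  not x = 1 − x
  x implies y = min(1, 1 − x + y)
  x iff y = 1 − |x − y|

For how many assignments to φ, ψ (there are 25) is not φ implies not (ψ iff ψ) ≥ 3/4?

10

value 1: 5 assignments (counts)
value 3/4: 5 assignments (counts)
value 1/2: 5 assignments
value 1/4: 5 assignments
value 0: 5 assignments
So 10 of the 25 assignments meet the threshold.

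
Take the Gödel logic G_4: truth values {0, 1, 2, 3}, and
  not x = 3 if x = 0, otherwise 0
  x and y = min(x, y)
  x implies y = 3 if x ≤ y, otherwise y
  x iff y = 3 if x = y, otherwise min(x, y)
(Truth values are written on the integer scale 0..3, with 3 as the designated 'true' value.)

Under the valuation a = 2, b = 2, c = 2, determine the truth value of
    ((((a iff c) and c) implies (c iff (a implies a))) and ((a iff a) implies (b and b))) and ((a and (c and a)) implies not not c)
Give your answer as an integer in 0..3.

a iff c = 2 iff 2 = 3
(a iff c) and c = 3 and 2 = 2
a implies a = 2 implies 2 = 3
c iff (a implies a) = 2 iff 3 = 2
((a iff c) and c) implies (c iff (a implies a)) = 2 implies 2 = 3
a iff a = 2 iff 2 = 3
b and b = 2 and 2 = 2
(a iff a) implies (b and b) = 3 implies 2 = 2
(((a iff c) and c) implies (c iff (a implies a))) and ((a iff a) implies (b and b)) = 3 and 2 = 2
c and a = 2 and 2 = 2
a and (c and a) = 2 and 2 = 2
not c = not 2 = 0
not not c = not 0 = 3
(a and (c and a)) implies not not c = 2 implies 3 = 3
((((a iff c) and c) implies (c iff (a implies a))) and ((a iff a) implies (b and b))) and ((a and (c and a)) implies not not c) = 2 and 3 = 2

2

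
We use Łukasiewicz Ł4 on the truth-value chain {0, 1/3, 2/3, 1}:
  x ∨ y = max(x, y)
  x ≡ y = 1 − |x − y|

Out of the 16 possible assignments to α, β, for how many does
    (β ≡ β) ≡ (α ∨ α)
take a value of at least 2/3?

8

α = 0, β = 0 ↦ 0  <
α = 0, β = 1/3 ↦ 0  <
α = 0, β = 2/3 ↦ 0  <
α = 0, β = 1 ↦ 0  <
α = 1/3, β = 0 ↦ 1/3  <
α = 1/3, β = 1/3 ↦ 1/3  <
α = 1/3, β = 2/3 ↦ 1/3  <
α = 1/3, β = 1 ↦ 1/3  <
α = 2/3, β = 0 ↦ 2/3  ≥
α = 2/3, β = 1/3 ↦ 2/3  ≥
α = 2/3, β = 2/3 ↦ 2/3  ≥
α = 2/3, β = 1 ↦ 2/3  ≥
α = 1, β = 0 ↦ 1  ≥
α = 1, β = 1/3 ↦ 1  ≥
α = 1, β = 2/3 ↦ 1  ≥
α = 1, β = 1 ↦ 1  ≥
So 8 of the 16 assignments meet the threshold.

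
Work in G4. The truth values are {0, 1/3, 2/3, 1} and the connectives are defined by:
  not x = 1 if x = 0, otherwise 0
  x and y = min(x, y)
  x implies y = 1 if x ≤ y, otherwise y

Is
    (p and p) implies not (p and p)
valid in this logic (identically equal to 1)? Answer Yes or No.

Counterexample: take p = 1/3.
p and p = 1/3 and 1/3 = 1/3
p and p = 1/3 and 1/3 = 1/3
not (p and p) = not 1/3 = 0
(p and p) implies not (p and p) = 1/3 implies 0 = 0
This gives 0 ≠ 1.

No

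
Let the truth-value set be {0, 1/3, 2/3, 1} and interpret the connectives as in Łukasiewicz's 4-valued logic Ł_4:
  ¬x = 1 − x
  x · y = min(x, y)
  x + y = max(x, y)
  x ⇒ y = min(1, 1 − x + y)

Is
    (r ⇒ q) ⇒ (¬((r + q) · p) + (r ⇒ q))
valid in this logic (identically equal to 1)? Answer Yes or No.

Yes

At p = 2/3, q = 1/3, r = 0, for instance:
r ⇒ q = 0 ⇒ 1/3 = 1
r + q = 0 + 1/3 = 1/3
(r + q) · p = 1/3 · 2/3 = 1/3
¬((r + q) · p) = ¬1/3 = 2/3
¬((r + q) · p) + (r ⇒ q) = 2/3 + 1 = 1
(r ⇒ q) ⇒ (¬((r + q) · p) + (r ⇒ q)) = 1 ⇒ 1 = 1
and checking the remaining 63 assignments likewise gives ≥ 1 in every case.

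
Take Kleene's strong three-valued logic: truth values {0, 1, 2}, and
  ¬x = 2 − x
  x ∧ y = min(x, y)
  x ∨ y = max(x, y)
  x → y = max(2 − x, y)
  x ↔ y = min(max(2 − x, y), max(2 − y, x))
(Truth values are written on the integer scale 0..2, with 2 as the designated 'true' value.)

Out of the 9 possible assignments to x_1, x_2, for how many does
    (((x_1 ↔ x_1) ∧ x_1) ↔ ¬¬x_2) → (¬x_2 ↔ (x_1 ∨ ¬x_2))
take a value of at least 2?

x_1 = 0, x_2 = 0 ↦ 2  ≥
x_1 = 0, x_2 = 1 ↦ 1  <
x_1 = 0, x_2 = 2 ↦ 2  ≥
x_1 = 1, x_2 = 0 ↦ 2  ≥
x_1 = 1, x_2 = 1 ↦ 1  <
x_1 = 1, x_2 = 2 ↦ 1  <
x_1 = 2, x_2 = 0 ↦ 2  ≥
x_1 = 2, x_2 = 1 ↦ 1  <
x_1 = 2, x_2 = 2 ↦ 0  <
So 4 of the 9 assignments meet the threshold.

4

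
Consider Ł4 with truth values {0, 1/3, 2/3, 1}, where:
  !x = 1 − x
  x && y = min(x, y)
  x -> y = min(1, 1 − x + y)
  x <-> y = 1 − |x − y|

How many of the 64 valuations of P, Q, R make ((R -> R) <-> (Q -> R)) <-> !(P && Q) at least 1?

value 1: 31 assignments (counts)
value 2/3: 22 assignments
value 1/3: 9 assignments
value 0: 2 assignments
So 31 of the 64 assignments meet the threshold.

31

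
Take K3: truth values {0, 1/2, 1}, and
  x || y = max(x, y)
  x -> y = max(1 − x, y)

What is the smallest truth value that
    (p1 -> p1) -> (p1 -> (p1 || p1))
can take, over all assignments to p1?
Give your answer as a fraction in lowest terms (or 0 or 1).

1/2

Take p1 = 1/2:
p1 -> p1 = 1/2 -> 1/2 = 1/2
p1 || p1 = 1/2 || 1/2 = 1/2
p1 -> (p1 || p1) = 1/2 -> 1/2 = 1/2
(p1 -> p1) -> (p1 -> (p1 || p1)) = 1/2 -> 1/2 = 1/2
No assignment yields a value below 1/2, so this is the minimum.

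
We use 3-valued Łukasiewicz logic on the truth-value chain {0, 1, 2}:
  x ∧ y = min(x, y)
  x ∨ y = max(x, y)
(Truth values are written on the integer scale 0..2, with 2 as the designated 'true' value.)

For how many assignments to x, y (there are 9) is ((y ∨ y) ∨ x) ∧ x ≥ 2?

x = 0, y = 0 ↦ 0  <
x = 0, y = 1 ↦ 0  <
x = 0, y = 2 ↦ 0  <
x = 1, y = 0 ↦ 1  <
x = 1, y = 1 ↦ 1  <
x = 1, y = 2 ↦ 1  <
x = 2, y = 0 ↦ 2  ≥
x = 2, y = 1 ↦ 2  ≥
x = 2, y = 2 ↦ 2  ≥
So 3 of the 9 assignments meet the threshold.

3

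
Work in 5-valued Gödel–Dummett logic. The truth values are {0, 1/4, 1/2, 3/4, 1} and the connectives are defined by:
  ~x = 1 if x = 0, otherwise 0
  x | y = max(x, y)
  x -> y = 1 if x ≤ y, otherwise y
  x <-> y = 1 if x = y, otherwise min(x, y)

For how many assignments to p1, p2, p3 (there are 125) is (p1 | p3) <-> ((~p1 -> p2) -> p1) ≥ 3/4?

81

value 1: 75 assignments (counts)
value 3/4: 6 assignments (counts)
value 1/2: 11 assignments
value 1/4: 16 assignments
value 0: 17 assignments
So 81 of the 125 assignments meet the threshold.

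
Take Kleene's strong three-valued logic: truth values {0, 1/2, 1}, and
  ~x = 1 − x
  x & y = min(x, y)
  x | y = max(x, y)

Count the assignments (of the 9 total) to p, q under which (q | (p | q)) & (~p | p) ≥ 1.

p = 0, q = 0 ↦ 0  <
p = 0, q = 1/2 ↦ 1/2  <
p = 0, q = 1 ↦ 1  ≥
p = 1/2, q = 0 ↦ 1/2  <
p = 1/2, q = 1/2 ↦ 1/2  <
p = 1/2, q = 1 ↦ 1/2  <
p = 1, q = 0 ↦ 1  ≥
p = 1, q = 1/2 ↦ 1  ≥
p = 1, q = 1 ↦ 1  ≥
So 4 of the 9 assignments meet the threshold.

4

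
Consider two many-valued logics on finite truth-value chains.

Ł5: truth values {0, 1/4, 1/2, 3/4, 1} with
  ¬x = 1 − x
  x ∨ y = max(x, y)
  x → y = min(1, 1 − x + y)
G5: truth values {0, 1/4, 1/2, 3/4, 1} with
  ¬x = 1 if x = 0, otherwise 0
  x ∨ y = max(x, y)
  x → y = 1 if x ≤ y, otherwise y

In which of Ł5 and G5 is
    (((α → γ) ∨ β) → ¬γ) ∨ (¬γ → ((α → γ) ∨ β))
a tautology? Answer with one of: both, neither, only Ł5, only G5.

In Ł5: every assignment gives 1 — tautology.
In G5: every assignment gives 1 — tautology.

both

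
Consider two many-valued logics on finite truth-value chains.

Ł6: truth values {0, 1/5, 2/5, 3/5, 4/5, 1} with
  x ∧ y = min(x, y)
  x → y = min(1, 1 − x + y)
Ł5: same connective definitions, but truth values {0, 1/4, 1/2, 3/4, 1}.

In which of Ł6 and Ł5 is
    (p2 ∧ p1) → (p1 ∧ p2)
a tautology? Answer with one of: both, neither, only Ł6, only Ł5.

In Ł6: every assignment gives 1 — tautology.
In Ł5: every assignment gives 1 — tautology.

both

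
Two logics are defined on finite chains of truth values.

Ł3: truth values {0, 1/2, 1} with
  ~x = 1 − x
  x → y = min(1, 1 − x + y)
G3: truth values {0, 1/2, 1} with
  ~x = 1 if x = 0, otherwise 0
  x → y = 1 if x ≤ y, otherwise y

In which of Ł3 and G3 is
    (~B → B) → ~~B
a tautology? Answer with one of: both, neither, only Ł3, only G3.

In Ł3: at B = 1/2 the value is 1/2 — not a tautology.
In G3: every assignment gives 1 — tautology.

only G3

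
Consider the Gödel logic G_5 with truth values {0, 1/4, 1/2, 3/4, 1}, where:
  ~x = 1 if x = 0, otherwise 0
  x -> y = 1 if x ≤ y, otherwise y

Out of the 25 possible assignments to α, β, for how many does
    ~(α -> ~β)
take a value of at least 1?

16

value 1: 16 assignments (counts)
value 0: 9 assignments
So 16 of the 25 assignments meet the threshold.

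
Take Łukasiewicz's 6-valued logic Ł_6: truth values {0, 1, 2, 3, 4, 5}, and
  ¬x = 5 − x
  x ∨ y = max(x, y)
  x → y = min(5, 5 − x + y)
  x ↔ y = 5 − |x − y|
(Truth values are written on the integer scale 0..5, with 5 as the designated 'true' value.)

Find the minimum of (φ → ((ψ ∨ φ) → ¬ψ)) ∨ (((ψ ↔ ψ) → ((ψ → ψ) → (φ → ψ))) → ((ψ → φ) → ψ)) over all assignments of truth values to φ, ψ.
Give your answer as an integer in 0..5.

Take φ = 4, ψ = 3:
ψ ∨ φ = 3 ∨ 4 = 4
¬ψ = ¬3 = 2
(ψ ∨ φ) → ¬ψ = 4 → 2 = 3
φ → ((ψ ∨ φ) → ¬ψ) = 4 → 3 = 4
ψ ↔ ψ = 3 ↔ 3 = 5
ψ → ψ = 3 → 3 = 5
φ → ψ = 4 → 3 = 4
(ψ → ψ) → (φ → ψ) = 5 → 4 = 4
(ψ ↔ ψ) → ((ψ → ψ) → (φ → ψ)) = 5 → 4 = 4
ψ → φ = 3 → 4 = 5
(ψ → φ) → ψ = 5 → 3 = 3
((ψ ↔ ψ) → ((ψ → ψ) → (φ → ψ))) → ((ψ → φ) → ψ) = 4 → 3 = 4
(φ → ((ψ ∨ φ) → ¬ψ)) ∨ (((ψ ↔ ψ) → ((ψ → ψ) → (φ → ψ))) → ((ψ → φ) → ψ)) = 4 ∨ 4 = 4
No assignment yields a value below 4, so this is the minimum.

4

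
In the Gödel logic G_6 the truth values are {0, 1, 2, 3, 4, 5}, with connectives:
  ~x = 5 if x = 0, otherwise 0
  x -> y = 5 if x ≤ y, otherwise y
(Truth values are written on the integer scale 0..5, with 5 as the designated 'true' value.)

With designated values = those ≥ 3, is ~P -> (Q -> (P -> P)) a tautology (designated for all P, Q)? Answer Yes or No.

At P = 2, Q = 5, for instance:
~P = ~2 = 0
P -> P = 2 -> 2 = 5
Q -> (P -> P) = 5 -> 5 = 5
~P -> (Q -> (P -> P)) = 0 -> 5 = 5
and checking the remaining 35 assignments likewise gives ≥ 3 in every case.

Yes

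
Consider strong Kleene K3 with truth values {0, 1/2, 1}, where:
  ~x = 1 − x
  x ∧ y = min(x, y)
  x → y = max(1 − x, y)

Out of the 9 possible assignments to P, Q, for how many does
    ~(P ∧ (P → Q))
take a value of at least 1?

4

P = 0, Q = 0 ↦ 1  ≥
P = 0, Q = 1/2 ↦ 1  ≥
P = 0, Q = 1 ↦ 1  ≥
P = 1/2, Q = 0 ↦ 1/2  <
P = 1/2, Q = 1/2 ↦ 1/2  <
P = 1/2, Q = 1 ↦ 1/2  <
P = 1, Q = 0 ↦ 1  ≥
P = 1, Q = 1/2 ↦ 1/2  <
P = 1, Q = 1 ↦ 0  <
So 4 of the 9 assignments meet the threshold.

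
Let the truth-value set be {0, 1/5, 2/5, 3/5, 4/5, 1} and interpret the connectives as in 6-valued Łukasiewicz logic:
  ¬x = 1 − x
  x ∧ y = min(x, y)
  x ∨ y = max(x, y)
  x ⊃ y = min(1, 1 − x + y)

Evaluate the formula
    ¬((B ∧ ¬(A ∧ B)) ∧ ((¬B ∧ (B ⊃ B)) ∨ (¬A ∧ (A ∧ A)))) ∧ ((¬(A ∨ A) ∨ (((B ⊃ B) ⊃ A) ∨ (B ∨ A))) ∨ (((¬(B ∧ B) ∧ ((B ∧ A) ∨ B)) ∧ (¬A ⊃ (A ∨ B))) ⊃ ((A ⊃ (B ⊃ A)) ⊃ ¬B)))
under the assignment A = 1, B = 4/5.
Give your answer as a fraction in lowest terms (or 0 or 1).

A ∧ B = 1 ∧ 4/5 = 4/5
¬(A ∧ B) = ¬4/5 = 1/5
B ∧ ¬(A ∧ B) = 4/5 ∧ 1/5 = 1/5
¬B = ¬4/5 = 1/5
B ⊃ B = 4/5 ⊃ 4/5 = 1
¬B ∧ (B ⊃ B) = 1/5 ∧ 1 = 1/5
¬A = ¬1 = 0
A ∧ A = 1 ∧ 1 = 1
¬A ∧ (A ∧ A) = 0 ∧ 1 = 0
(¬B ∧ (B ⊃ B)) ∨ (¬A ∧ (A ∧ A)) = 1/5 ∨ 0 = 1/5
(B ∧ ¬(A ∧ B)) ∧ ((¬B ∧ (B ⊃ B)) ∨ (¬A ∧ (A ∧ A))) = 1/5 ∧ 1/5 = 1/5
¬((B ∧ ¬(A ∧ B)) ∧ ((¬B ∧ (B ⊃ B)) ∨ (¬A ∧ (A ∧ A)))) = ¬1/5 = 4/5
A ∨ A = 1 ∨ 1 = 1
¬(A ∨ A) = ¬1 = 0
B ⊃ B = 4/5 ⊃ 4/5 = 1
(B ⊃ B) ⊃ A = 1 ⊃ 1 = 1
B ∨ A = 4/5 ∨ 1 = 1
((B ⊃ B) ⊃ A) ∨ (B ∨ A) = 1 ∨ 1 = 1
¬(A ∨ A) ∨ (((B ⊃ B) ⊃ A) ∨ (B ∨ A)) = 0 ∨ 1 = 1
B ∧ B = 4/5 ∧ 4/5 = 4/5
¬(B ∧ B) = ¬4/5 = 1/5
B ∧ A = 4/5 ∧ 1 = 4/5
(B ∧ A) ∨ B = 4/5 ∨ 4/5 = 4/5
¬(B ∧ B) ∧ ((B ∧ A) ∨ B) = 1/5 ∧ 4/5 = 1/5
¬A = ¬1 = 0
A ∨ B = 1 ∨ 4/5 = 1
¬A ⊃ (A ∨ B) = 0 ⊃ 1 = 1
(¬(B ∧ B) ∧ ((B ∧ A) ∨ B)) ∧ (¬A ⊃ (A ∨ B)) = 1/5 ∧ 1 = 1/5
B ⊃ A = 4/5 ⊃ 1 = 1
A ⊃ (B ⊃ A) = 1 ⊃ 1 = 1
¬B = ¬4/5 = 1/5
(A ⊃ (B ⊃ A)) ⊃ ¬B = 1 ⊃ 1/5 = 1/5
((¬(B ∧ B) ∧ ((B ∧ A) ∨ B)) ∧ (¬A ⊃ (A ∨ B))) ⊃ ((A ⊃ (B ⊃ A)) ⊃ ¬B) = 1/5 ⊃ 1/5 = 1
(¬(A ∨ A) ∨ (((B ⊃ B) ⊃ A) ∨ (B ∨ A))) ∨ (((¬(B ∧ B) ∧ ((B ∧ A) ∨ B)) ∧ (¬A ⊃ (A ∨ B))) ⊃ ((A ⊃ (B ⊃ A)) ⊃ ¬B)) = 1 ∨ 1 = 1
¬((B ∧ ¬(A ∧ B)) ∧ ((¬B ∧ (B ⊃ B)) ∨ (¬A ∧ (A ∧ A)))) ∧ ((¬(A ∨ A) ∨ (((B ⊃ B) ⊃ A) ∨ (B ∨ A))) ∨ (((¬(B ∧ B) ∧ ((B ∧ A) ∨ B)) ∧ (¬A ⊃ (A ∨ B))) ⊃ ((A ⊃ (B ⊃ A)) ⊃ ¬B))) = 4/5 ∧ 1 = 4/5

4/5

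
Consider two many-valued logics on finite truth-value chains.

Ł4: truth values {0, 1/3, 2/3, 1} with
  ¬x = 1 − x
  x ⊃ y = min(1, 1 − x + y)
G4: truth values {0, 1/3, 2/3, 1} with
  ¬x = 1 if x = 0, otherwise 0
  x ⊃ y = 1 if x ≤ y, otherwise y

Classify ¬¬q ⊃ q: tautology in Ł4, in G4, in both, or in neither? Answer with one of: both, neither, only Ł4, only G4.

In Ł4: every assignment gives 1 — tautology.
In G4: at q = 1/3 the value is 1/3 — not a tautology.

only Ł4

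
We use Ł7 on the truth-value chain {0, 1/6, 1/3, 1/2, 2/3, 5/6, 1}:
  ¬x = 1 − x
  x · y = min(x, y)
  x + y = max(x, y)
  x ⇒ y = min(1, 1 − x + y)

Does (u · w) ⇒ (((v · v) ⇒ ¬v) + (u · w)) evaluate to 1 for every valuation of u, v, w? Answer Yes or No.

At u = 1/3, v = 1/6, w = 2/3, for instance:
u · w = 1/3 · 2/3 = 1/3
v · v = 1/6 · 1/6 = 1/6
¬v = ¬1/6 = 5/6
(v · v) ⇒ ¬v = 1/6 ⇒ 5/6 = 1
((v · v) ⇒ ¬v) + (u · w) = 1 + 1/3 = 1
(u · w) ⇒ (((v · v) ⇒ ¬v) + (u · w)) = 1/3 ⇒ 1 = 1
and checking the remaining 342 assignments likewise gives ≥ 1 in every case.

Yes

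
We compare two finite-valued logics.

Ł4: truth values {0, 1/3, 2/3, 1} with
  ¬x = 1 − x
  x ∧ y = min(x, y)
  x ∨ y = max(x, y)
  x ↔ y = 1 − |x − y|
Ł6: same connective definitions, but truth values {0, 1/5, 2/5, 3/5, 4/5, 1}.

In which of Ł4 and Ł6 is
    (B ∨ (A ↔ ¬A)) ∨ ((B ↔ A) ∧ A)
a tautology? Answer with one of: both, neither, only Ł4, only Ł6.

In Ł4: at A = 0, B = 0 the value is 0 — not a tautology.
In Ł6: at A = 0, B = 0 the value is 0 — not a tautology.

neither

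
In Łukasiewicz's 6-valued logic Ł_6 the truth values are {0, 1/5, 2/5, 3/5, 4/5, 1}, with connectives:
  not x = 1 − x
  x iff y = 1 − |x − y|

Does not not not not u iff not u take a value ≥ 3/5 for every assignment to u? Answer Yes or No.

No

Counterexample: take u = 0.
not u = not 0 = 1
not not u = not 1 = 0
not not not u = not 0 = 1
not not not not u = not 1 = 0
not u = not 0 = 1
not not not not u iff not u = 0 iff 1 = 0
This gives 0, which is below 3/5.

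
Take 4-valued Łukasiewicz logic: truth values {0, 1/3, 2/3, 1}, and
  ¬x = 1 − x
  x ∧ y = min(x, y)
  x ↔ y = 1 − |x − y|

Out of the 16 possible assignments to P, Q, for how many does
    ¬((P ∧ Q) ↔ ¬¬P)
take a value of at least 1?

P = 0, Q = 0 ↦ 0  <
P = 0, Q = 1/3 ↦ 0  <
P = 0, Q = 2/3 ↦ 0  <
P = 0, Q = 1 ↦ 0  <
P = 1/3, Q = 0 ↦ 1/3  <
P = 1/3, Q = 1/3 ↦ 0  <
P = 1/3, Q = 2/3 ↦ 0  <
P = 1/3, Q = 1 ↦ 0  <
P = 2/3, Q = 0 ↦ 2/3  <
P = 2/3, Q = 1/3 ↦ 1/3  <
P = 2/3, Q = 2/3 ↦ 0  <
P = 2/3, Q = 1 ↦ 0  <
P = 1, Q = 0 ↦ 1  ≥
P = 1, Q = 1/3 ↦ 2/3  <
P = 1, Q = 2/3 ↦ 1/3  <
P = 1, Q = 1 ↦ 0  <
So 1 of the 16 assignments meets the threshold.

1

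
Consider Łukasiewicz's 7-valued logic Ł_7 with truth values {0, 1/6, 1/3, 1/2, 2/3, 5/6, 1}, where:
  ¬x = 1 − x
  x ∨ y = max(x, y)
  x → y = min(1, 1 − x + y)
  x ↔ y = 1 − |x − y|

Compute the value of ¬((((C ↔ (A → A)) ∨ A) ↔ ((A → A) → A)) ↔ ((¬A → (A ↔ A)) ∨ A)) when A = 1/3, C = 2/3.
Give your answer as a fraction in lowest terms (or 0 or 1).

A → A = 1/3 → 1/3 = 1
C ↔ (A → A) = 2/3 ↔ 1 = 2/3
(C ↔ (A → A)) ∨ A = 2/3 ∨ 1/3 = 2/3
A → A = 1/3 → 1/3 = 1
(A → A) → A = 1 → 1/3 = 1/3
((C ↔ (A → A)) ∨ A) ↔ ((A → A) → A) = 2/3 ↔ 1/3 = 2/3
¬A = ¬1/3 = 2/3
A ↔ A = 1/3 ↔ 1/3 = 1
¬A → (A ↔ A) = 2/3 → 1 = 1
(¬A → (A ↔ A)) ∨ A = 1 ∨ 1/3 = 1
(((C ↔ (A → A)) ∨ A) ↔ ((A → A) → A)) ↔ ((¬A → (A ↔ A)) ∨ A) = 2/3 ↔ 1 = 2/3
¬((((C ↔ (A → A)) ∨ A) ↔ ((A → A) → A)) ↔ ((¬A → (A ↔ A)) ∨ A)) = ¬2/3 = 1/3

1/3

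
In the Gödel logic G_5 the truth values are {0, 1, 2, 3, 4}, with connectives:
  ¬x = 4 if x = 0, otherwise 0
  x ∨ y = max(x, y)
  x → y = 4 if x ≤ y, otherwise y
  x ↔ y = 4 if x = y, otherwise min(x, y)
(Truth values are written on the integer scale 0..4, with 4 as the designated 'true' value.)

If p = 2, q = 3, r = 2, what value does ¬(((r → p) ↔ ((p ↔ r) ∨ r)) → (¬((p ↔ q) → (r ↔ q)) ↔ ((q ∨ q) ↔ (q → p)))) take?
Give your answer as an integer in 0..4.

4

r → p = 2 → 2 = 4
p ↔ r = 2 ↔ 2 = 4
(p ↔ r) ∨ r = 4 ∨ 2 = 4
(r → p) ↔ ((p ↔ r) ∨ r) = 4 ↔ 4 = 4
p ↔ q = 2 ↔ 3 = 2
r ↔ q = 2 ↔ 3 = 2
(p ↔ q) → (r ↔ q) = 2 → 2 = 4
¬((p ↔ q) → (r ↔ q)) = ¬4 = 0
q ∨ q = 3 ∨ 3 = 3
q → p = 3 → 2 = 2
(q ∨ q) ↔ (q → p) = 3 ↔ 2 = 2
¬((p ↔ q) → (r ↔ q)) ↔ ((q ∨ q) ↔ (q → p)) = 0 ↔ 2 = 0
((r → p) ↔ ((p ↔ r) ∨ r)) → (¬((p ↔ q) → (r ↔ q)) ↔ ((q ∨ q) ↔ (q → p))) = 4 → 0 = 0
¬(((r → p) ↔ ((p ↔ r) ∨ r)) → (¬((p ↔ q) → (r ↔ q)) ↔ ((q ∨ q) ↔ (q → p)))) = ¬0 = 4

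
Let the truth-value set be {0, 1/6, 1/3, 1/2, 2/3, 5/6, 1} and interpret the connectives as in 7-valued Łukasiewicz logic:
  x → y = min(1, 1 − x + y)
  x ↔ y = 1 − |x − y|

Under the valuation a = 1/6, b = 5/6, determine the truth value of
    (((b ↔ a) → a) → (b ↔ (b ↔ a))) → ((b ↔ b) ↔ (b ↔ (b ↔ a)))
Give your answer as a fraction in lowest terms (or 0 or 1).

b ↔ a = 5/6 ↔ 1/6 = 1/3
(b ↔ a) → a = 1/3 → 1/6 = 5/6
b ↔ a = 5/6 ↔ 1/6 = 1/3
b ↔ (b ↔ a) = 5/6 ↔ 1/3 = 1/2
((b ↔ a) → a) → (b ↔ (b ↔ a)) = 5/6 → 1/2 = 2/3
b ↔ b = 5/6 ↔ 5/6 = 1
b ↔ a = 5/6 ↔ 1/6 = 1/3
b ↔ (b ↔ a) = 5/6 ↔ 1/3 = 1/2
(b ↔ b) ↔ (b ↔ (b ↔ a)) = 1 ↔ 1/2 = 1/2
(((b ↔ a) → a) → (b ↔ (b ↔ a))) → ((b ↔ b) ↔ (b ↔ (b ↔ a))) = 2/3 → 1/2 = 5/6

5/6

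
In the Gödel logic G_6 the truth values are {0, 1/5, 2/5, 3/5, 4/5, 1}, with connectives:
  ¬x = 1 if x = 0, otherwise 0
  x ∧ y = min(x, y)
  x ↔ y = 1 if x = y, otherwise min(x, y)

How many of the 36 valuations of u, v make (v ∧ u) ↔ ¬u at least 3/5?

5

value 1: 5 assignments (counts)
value 0: 31 assignments
So 5 of the 36 assignments meet the threshold.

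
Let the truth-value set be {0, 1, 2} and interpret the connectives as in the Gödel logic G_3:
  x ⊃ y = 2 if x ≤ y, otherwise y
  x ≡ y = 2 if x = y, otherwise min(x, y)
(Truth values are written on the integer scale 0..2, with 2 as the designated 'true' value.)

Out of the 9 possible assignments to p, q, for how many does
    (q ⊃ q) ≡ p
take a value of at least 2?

p = 0, q = 0 ↦ 0  <
p = 0, q = 1 ↦ 0  <
p = 0, q = 2 ↦ 0  <
p = 1, q = 0 ↦ 1  <
p = 1, q = 1 ↦ 1  <
p = 1, q = 2 ↦ 1  <
p = 2, q = 0 ↦ 2  ≥
p = 2, q = 1 ↦ 2  ≥
p = 2, q = 2 ↦ 2  ≥
So 3 of the 9 assignments meet the threshold.

3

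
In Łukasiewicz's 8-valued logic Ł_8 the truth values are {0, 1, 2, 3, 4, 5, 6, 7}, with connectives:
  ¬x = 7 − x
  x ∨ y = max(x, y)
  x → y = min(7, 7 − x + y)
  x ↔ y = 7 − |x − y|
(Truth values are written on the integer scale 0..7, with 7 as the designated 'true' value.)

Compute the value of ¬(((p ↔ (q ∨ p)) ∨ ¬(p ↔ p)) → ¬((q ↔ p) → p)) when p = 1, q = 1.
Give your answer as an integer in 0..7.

1

q ∨ p = 1 ∨ 1 = 1
p ↔ (q ∨ p) = 1 ↔ 1 = 7
p ↔ p = 1 ↔ 1 = 7
¬(p ↔ p) = ¬7 = 0
(p ↔ (q ∨ p)) ∨ ¬(p ↔ p) = 7 ∨ 0 = 7
q ↔ p = 1 ↔ 1 = 7
(q ↔ p) → p = 7 → 1 = 1
¬((q ↔ p) → p) = ¬1 = 6
((p ↔ (q ∨ p)) ∨ ¬(p ↔ p)) → ¬((q ↔ p) → p) = 7 → 6 = 6
¬(((p ↔ (q ∨ p)) ∨ ¬(p ↔ p)) → ¬((q ↔ p) → p)) = ¬6 = 1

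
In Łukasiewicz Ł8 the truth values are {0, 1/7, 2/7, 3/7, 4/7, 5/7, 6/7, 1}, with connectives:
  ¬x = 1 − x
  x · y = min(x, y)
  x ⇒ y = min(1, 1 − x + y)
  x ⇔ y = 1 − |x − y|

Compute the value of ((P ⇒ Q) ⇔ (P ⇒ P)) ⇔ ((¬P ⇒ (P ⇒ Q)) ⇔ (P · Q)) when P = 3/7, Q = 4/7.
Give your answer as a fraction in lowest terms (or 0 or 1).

P ⇒ Q = 3/7 ⇒ 4/7 = 1
P ⇒ P = 3/7 ⇒ 3/7 = 1
(P ⇒ Q) ⇔ (P ⇒ P) = 1 ⇔ 1 = 1
¬P = ¬3/7 = 4/7
P ⇒ Q = 3/7 ⇒ 4/7 = 1
¬P ⇒ (P ⇒ Q) = 4/7 ⇒ 1 = 1
P · Q = 3/7 · 4/7 = 3/7
(¬P ⇒ (P ⇒ Q)) ⇔ (P · Q) = 1 ⇔ 3/7 = 3/7
((P ⇒ Q) ⇔ (P ⇒ P)) ⇔ ((¬P ⇒ (P ⇒ Q)) ⇔ (P · Q)) = 1 ⇔ 3/7 = 3/7

3/7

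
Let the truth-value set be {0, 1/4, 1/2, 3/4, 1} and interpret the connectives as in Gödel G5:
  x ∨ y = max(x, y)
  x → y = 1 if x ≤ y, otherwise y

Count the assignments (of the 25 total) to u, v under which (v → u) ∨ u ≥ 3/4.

value 1: 15 assignments (counts)
value 3/4: 1 assignment (counts)
value 1/2: 2 assignments
value 1/4: 3 assignments
value 0: 4 assignments
So 16 of the 25 assignments meet the threshold.

16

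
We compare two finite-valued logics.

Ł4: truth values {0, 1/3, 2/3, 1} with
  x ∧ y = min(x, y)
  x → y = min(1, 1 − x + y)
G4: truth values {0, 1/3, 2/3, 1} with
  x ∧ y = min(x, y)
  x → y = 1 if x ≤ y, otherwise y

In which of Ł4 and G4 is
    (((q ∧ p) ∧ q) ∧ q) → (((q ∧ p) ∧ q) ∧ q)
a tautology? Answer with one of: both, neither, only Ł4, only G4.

both

In Ł4: every assignment gives 1 — tautology.
In G4: every assignment gives 1 — tautology.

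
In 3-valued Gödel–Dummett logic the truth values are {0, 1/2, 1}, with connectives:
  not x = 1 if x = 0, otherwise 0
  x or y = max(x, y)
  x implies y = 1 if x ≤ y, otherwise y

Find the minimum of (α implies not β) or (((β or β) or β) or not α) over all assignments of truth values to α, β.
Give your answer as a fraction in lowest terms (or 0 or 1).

1/2

Take α = 1/2, β = 1/2:
not β = not 1/2 = 0
α implies not β = 1/2 implies 0 = 0
β or β = 1/2 or 1/2 = 1/2
(β or β) or β = 1/2 or 1/2 = 1/2
not α = not 1/2 = 0
((β or β) or β) or not α = 1/2 or 0 = 1/2
(α implies not β) or (((β or β) or β) or not α) = 0 or 1/2 = 1/2
No assignment yields a value below 1/2, so this is the minimum.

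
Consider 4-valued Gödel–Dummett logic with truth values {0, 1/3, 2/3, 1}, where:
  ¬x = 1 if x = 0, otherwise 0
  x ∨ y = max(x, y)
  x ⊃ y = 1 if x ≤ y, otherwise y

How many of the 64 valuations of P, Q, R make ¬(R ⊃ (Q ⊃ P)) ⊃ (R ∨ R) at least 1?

value 1: 58 assignments (counts)
value 2/3: 3 assignments
value 1/3: 3 assignments
So 58 of the 64 assignments meet the threshold.

58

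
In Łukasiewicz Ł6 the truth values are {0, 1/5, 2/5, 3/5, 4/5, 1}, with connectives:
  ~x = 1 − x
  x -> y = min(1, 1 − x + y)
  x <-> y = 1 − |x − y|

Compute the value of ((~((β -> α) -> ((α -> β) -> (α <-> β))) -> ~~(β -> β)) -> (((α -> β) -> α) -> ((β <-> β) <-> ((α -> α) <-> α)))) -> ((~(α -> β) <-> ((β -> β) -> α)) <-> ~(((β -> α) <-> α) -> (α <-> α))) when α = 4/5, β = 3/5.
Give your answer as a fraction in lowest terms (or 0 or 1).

4/5

β -> α = 3/5 -> 4/5 = 1
α -> β = 4/5 -> 3/5 = 4/5
α <-> β = 4/5 <-> 3/5 = 4/5
(α -> β) -> (α <-> β) = 4/5 -> 4/5 = 1
(β -> α) -> ((α -> β) -> (α <-> β)) = 1 -> 1 = 1
~((β -> α) -> ((α -> β) -> (α <-> β))) = ~1 = 0
β -> β = 3/5 -> 3/5 = 1
~(β -> β) = ~1 = 0
~~(β -> β) = ~0 = 1
~((β -> α) -> ((α -> β) -> (α <-> β))) -> ~~(β -> β) = 0 -> 1 = 1
α -> β = 4/5 -> 3/5 = 4/5
(α -> β) -> α = 4/5 -> 4/5 = 1
β <-> β = 3/5 <-> 3/5 = 1
α -> α = 4/5 -> 4/5 = 1
(α -> α) <-> α = 1 <-> 4/5 = 4/5
(β <-> β) <-> ((α -> α) <-> α) = 1 <-> 4/5 = 4/5
((α -> β) -> α) -> ((β <-> β) <-> ((α -> α) <-> α)) = 1 -> 4/5 = 4/5
(~((β -> α) -> ((α -> β) -> (α <-> β))) -> ~~(β -> β)) -> (((α -> β) -> α) -> ((β <-> β) <-> ((α -> α) <-> α))) = 1 -> 4/5 = 4/5
α -> β = 4/5 -> 3/5 = 4/5
~(α -> β) = ~4/5 = 1/5
β -> β = 3/5 -> 3/5 = 1
(β -> β) -> α = 1 -> 4/5 = 4/5
~(α -> β) <-> ((β -> β) -> α) = 1/5 <-> 4/5 = 2/5
β -> α = 3/5 -> 4/5 = 1
(β -> α) <-> α = 1 <-> 4/5 = 4/5
α <-> α = 4/5 <-> 4/5 = 1
((β -> α) <-> α) -> (α <-> α) = 4/5 -> 1 = 1
~(((β -> α) <-> α) -> (α <-> α)) = ~1 = 0
(~(α -> β) <-> ((β -> β) -> α)) <-> ~(((β -> α) <-> α) -> (α <-> α)) = 2/5 <-> 0 = 3/5
((~((β -> α) -> ((α -> β) -> (α <-> β))) -> ~~(β -> β)) -> (((α -> β) -> α) -> ((β <-> β) <-> ((α -> α) <-> α)))) -> ((~(α -> β) <-> ((β -> β) -> α)) <-> ~(((β -> α) <-> α) -> (α <-> α))) = 4/5 -> 3/5 = 4/5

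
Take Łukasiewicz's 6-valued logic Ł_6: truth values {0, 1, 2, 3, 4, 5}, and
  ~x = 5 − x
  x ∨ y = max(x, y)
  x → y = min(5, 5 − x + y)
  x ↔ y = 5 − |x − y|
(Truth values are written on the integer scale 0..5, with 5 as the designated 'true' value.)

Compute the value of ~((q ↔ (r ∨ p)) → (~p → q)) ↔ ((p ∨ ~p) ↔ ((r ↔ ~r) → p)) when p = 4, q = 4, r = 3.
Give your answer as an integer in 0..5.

r ∨ p = 3 ∨ 4 = 4
q ↔ (r ∨ p) = 4 ↔ 4 = 5
~p = ~4 = 1
~p → q = 1 → 4 = 5
(q ↔ (r ∨ p)) → (~p → q) = 5 → 5 = 5
~((q ↔ (r ∨ p)) → (~p → q)) = ~5 = 0
~p = ~4 = 1
p ∨ ~p = 4 ∨ 1 = 4
~r = ~3 = 2
r ↔ ~r = 3 ↔ 2 = 4
(r ↔ ~r) → p = 4 → 4 = 5
(p ∨ ~p) ↔ ((r ↔ ~r) → p) = 4 ↔ 5 = 4
~((q ↔ (r ∨ p)) → (~p → q)) ↔ ((p ∨ ~p) ↔ ((r ↔ ~r) → p)) = 0 ↔ 4 = 1

1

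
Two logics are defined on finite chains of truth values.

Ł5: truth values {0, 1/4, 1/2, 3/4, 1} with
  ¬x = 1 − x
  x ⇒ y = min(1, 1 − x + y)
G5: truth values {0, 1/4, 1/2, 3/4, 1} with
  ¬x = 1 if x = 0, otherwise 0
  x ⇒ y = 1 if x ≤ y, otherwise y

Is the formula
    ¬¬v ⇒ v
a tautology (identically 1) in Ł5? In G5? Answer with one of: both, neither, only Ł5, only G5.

In Ł5: every assignment gives 1 — tautology.
In G5: at v = 1/4 the value is 1/4 — not a tautology.

only Ł5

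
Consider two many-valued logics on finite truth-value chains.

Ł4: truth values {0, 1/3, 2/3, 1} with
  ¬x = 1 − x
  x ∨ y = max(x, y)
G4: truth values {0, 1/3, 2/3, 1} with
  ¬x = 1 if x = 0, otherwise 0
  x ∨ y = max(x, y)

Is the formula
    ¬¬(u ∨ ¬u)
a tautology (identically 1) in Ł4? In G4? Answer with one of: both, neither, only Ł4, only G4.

only G4

In Ł4: at u = 1/3 the value is 2/3 — not a tautology.
In G4: every assignment gives 1 — tautology.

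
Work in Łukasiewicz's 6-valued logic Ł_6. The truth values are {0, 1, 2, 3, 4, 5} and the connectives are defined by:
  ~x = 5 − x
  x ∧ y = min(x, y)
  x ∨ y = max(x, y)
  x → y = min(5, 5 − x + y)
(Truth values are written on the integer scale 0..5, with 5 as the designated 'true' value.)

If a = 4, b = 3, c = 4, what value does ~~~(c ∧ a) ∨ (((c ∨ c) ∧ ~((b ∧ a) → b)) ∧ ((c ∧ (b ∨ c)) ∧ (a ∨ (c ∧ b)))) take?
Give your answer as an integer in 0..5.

c ∧ a = 4 ∧ 4 = 4
~(c ∧ a) = ~4 = 1
~~(c ∧ a) = ~1 = 4
~~~(c ∧ a) = ~4 = 1
c ∨ c = 4 ∨ 4 = 4
b ∧ a = 3 ∧ 4 = 3
(b ∧ a) → b = 3 → 3 = 5
~((b ∧ a) → b) = ~5 = 0
(c ∨ c) ∧ ~((b ∧ a) → b) = 4 ∧ 0 = 0
b ∨ c = 3 ∨ 4 = 4
c ∧ (b ∨ c) = 4 ∧ 4 = 4
c ∧ b = 4 ∧ 3 = 3
a ∨ (c ∧ b) = 4 ∨ 3 = 4
(c ∧ (b ∨ c)) ∧ (a ∨ (c ∧ b)) = 4 ∧ 4 = 4
((c ∨ c) ∧ ~((b ∧ a) → b)) ∧ ((c ∧ (b ∨ c)) ∧ (a ∨ (c ∧ b))) = 0 ∧ 4 = 0
~~~(c ∧ a) ∨ (((c ∨ c) ∧ ~((b ∧ a) → b)) ∧ ((c ∧ (b ∨ c)) ∧ (a ∨ (c ∧ b)))) = 1 ∨ 0 = 1

1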